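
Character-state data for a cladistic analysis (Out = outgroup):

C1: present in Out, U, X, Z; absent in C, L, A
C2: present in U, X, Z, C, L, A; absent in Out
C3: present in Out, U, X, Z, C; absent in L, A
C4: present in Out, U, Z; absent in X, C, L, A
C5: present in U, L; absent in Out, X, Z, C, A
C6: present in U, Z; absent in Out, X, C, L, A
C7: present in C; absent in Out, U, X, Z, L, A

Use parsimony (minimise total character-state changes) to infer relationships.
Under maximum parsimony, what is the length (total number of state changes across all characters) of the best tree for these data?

8

Character polarity is set by the outgroup: the derived state is whichever differs from the outgroup's state, so for C1, C3, C4 the derived state is 'absent', and for the remaining characters it is 'present'.
C1: derived state 'absent' in A, C, and L only — synapomorphy for {A, C, L}.
All ingroup taxa share the derived state 'present' for C2; it defines the ingroup but does not resolve relationships within it.
C3: derived state 'absent' in A and L only — synapomorphy for {A, L}.
Only A, C, L, and X show the derived state 'absent' for C4, supporting them as a clade.
C5 (state 'present') occurs in L and U but conflicts with the nesting implied by the other characters — most parsimoniously interpreted as homoplasy.
C6: derived state 'present' in U and Z only — synapomorphy for {U, Z}.
C7 (derived state 'present') is unique to C (autapomorphy; uninformative for grouping).
Most parsimonious ingroup topology: ((U,Z),(X,(C,(L,A)))).
Changes per character on this tree: C1: 1; C2: 1; C3: 1; C4: 1; C5: 2; C6: 1; C7: 1.
Total = 8.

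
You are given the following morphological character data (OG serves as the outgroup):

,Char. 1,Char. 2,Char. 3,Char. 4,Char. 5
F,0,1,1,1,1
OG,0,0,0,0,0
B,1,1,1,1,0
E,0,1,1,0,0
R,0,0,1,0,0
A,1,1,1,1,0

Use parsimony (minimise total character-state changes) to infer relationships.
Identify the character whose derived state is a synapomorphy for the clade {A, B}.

Char. 1

The outgroup has state '0' for every character, so '1' is the derived state throughout.
Char. 1: derived state '1' in A and B only — synapomorphy for {A, B}.
Char. 2 (derived state '1') is shared by A, B, E, and F — a synapomorphy uniting that clade.
Char. 3 (derived state '1') is shared by all ingroup taxa — unites the whole ingroup.
Char. 4 (derived state '1') is shared by A, B, and F — a synapomorphy uniting that clade.
Char. 5 (derived state '1') is unique to F (autapomorphy; uninformative for grouping).
Most parsimonious ingroup topology: ((((A,B),F),E),R).
The clade {A, B} is supported by Char. 1: its derived state '1' occurs in exactly those taxa and in no other taxon (including the outgroup).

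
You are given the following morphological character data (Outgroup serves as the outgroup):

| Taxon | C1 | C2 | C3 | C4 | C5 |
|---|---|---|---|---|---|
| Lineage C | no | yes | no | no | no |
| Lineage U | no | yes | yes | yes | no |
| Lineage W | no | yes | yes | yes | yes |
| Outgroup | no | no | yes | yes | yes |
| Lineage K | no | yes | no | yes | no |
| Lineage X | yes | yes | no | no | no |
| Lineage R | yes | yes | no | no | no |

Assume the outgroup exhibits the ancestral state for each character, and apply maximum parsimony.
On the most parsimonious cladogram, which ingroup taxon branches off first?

Lineage W

Character polarity is set by the outgroup: the derived state is whichever differs from the outgroup's state, so for C3, C4, C5 the derived state is 'no', and for the remaining characters it is 'yes'.
C1: derived state 'yes' in Lineage R and Lineage X only — synapomorphy for {Lineage R, Lineage X}.
All ingroup taxa share the derived state 'yes' for C2; it defines the ingroup but does not resolve relationships within it.
C3 (derived state 'no') is shared by Lineage C, Lineage K, Lineage R, and Lineage X — a synapomorphy uniting that clade.
C4: derived state 'no' in Lineage C, Lineage R, and Lineage X only — synapomorphy for {Lineage C, Lineage R, Lineage X}.
C5: derived state 'no' in Lineage C, Lineage K, Lineage R, Lineage U, and Lineage X only — synapomorphy for {Lineage C, Lineage K, Lineage R, Lineage U, Lineage X}.
Most parsimonious ingroup topology: (((((Lineage X,Lineage R),Lineage C),Lineage K),Lineage U),Lineage W).
Lineage W is sister to the clade containing all other ingroup taxa, so it is the earliest-diverging (most basal) ingroup lineage.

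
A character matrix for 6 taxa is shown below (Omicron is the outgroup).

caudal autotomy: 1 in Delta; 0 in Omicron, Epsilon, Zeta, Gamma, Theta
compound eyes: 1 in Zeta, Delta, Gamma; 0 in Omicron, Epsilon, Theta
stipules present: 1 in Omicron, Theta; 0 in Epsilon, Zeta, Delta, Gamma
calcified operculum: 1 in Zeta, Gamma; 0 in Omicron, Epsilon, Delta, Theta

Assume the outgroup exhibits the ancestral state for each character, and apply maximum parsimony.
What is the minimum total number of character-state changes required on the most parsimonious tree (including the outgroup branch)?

4

Character polarity is set by the outgroup: the derived state is whichever differs from the outgroup's state, so for stipules present the derived state is '0', and for the remaining characters it is '1'.
caudal autotomy (derived state '1') is unique to Delta (autapomorphy; uninformative for grouping).
compound eyes (derived state '1') is shared by Delta, Gamma, and Zeta — a synapomorphy uniting that clade.
stipules present: derived state '0' in Delta, Epsilon, Gamma, and Zeta only — synapomorphy for {Delta, Epsilon, Gamma, Zeta}.
calcified operculum: derived state '1' in Gamma and Zeta only — synapomorphy for {Gamma, Zeta}.
Most parsimonious ingroup topology: ((Epsilon,((Zeta,Gamma),Delta)),Theta).
Changes per character on this tree: caudal autotomy: 1; compound eyes: 1; stipules present: 1; calcified operculum: 1.
Total = 4.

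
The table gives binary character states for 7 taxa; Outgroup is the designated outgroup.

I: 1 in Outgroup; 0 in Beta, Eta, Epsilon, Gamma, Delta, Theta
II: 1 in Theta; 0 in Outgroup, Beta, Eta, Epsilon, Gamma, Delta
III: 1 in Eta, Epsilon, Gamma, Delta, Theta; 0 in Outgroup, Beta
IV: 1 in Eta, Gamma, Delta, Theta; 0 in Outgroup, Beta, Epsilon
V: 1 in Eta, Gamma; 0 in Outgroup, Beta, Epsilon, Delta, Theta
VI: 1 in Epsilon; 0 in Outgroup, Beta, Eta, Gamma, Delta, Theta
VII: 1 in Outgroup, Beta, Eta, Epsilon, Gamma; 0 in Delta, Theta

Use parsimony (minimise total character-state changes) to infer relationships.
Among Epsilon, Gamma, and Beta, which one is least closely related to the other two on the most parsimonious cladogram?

Character polarity is set by the outgroup: the derived state is whichever differs from the outgroup's state, so for I, VII the derived state is '0', and for the remaining characters it is '1'.
I (derived state '0') is shared by all ingroup taxa — unites the whole ingroup.
II: derived state '1' in Theta only — an autapomorphy, so it tells us nothing about relationships among taxa.
III (derived state '1') is shared by Delta, Epsilon, Eta, Gamma, and Theta — a synapomorphy uniting that clade.
IV: derived state '1' in Delta, Eta, Gamma, and Theta only — synapomorphy for {Delta, Eta, Gamma, Theta}.
V (derived state '1') is shared by Eta and Gamma — a synapomorphy uniting that clade.
VI: derived state '1' in Epsilon only — an autapomorphy, so it tells us nothing about relationships among taxa.
Only Delta and Theta show the derived state '0' for VII, supporting them as a clade.
Most parsimonious ingroup topology: (Beta,(((Eta,Gamma),(Delta,Theta)),Epsilon)).
Epsilon and Gamma share a more recent common ancestor with each other than either does with Beta, so Beta is the least closely related of the three.

Beta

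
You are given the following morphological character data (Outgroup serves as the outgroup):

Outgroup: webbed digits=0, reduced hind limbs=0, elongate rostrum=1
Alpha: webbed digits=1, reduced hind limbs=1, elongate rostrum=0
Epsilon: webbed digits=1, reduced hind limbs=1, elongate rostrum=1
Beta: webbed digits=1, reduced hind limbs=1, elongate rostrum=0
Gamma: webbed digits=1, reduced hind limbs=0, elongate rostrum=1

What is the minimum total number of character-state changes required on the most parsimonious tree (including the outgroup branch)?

Character polarity is set by the outgroup: the derived state is whichever differs from the outgroup's state, so for elongate rostrum the derived state is '0', and for the remaining characters it is '1'.
All ingroup taxa share the derived state '1' for webbed digits; it defines the ingroup but does not resolve relationships within it.
Only Alpha, Beta, and Epsilon show the derived state '1' for reduced hind limbs, supporting them as a clade.
elongate rostrum (derived state '0') is shared by Alpha and Beta — a synapomorphy uniting that clade.
Most parsimonious ingroup topology: (((Alpha,Beta),Epsilon),Gamma).
Changes per character on this tree: webbed digits: 1; reduced hind limbs: 1; elongate rostrum: 1.
Total = 3.

3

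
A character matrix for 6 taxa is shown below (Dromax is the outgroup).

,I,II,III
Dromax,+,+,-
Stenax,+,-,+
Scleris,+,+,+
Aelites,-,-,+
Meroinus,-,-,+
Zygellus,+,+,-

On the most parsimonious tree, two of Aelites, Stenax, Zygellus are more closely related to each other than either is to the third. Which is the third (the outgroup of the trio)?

Character polarity is set by the outgroup: the derived state is whichever differs from the outgroup's state, so for I, II the derived state is '-', and for the remaining characters it is '+'.
I (derived state '-') is shared by Aelites and Meroinus — a synapomorphy uniting that clade.
II (derived state '-') is shared by Aelites, Meroinus, and Stenax — a synapomorphy uniting that clade.
Only Aelites, Meroinus, Scleris, and Stenax show the derived state '+' for III, supporting them as a clade.
Most parsimonious ingroup topology: (((Stenax,(Aelites,Meroinus)),Scleris),Zygellus).
Aelites and Stenax share a more recent common ancestor with each other than either does with Zygellus, so Zygellus is the least closely related of the three.

Zygellus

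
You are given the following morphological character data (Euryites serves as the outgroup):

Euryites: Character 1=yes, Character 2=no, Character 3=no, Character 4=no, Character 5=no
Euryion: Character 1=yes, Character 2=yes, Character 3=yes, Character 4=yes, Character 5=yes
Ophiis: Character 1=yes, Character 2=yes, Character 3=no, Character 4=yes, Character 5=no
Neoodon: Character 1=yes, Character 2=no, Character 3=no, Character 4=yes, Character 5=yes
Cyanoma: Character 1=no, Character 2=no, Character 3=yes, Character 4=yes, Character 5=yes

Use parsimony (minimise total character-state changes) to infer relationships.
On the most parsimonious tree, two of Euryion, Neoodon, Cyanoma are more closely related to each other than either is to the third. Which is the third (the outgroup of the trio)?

Character polarity is set by the outgroup: the derived state is whichever differs from the outgroup's state, so for Character 1 the derived state is 'no', and for the remaining characters it is 'yes'.
Character 1: derived state 'no' in Cyanoma only — an autapomorphy, so it tells us nothing about relationships among taxa.
Character 2 (state 'yes') occurs in Euryion and Ophiis but conflicts with the nesting implied by the other characters — most parsimoniously interpreted as homoplasy.
Character 3: derived state 'yes' in Cyanoma and Euryion only — synapomorphy for {Cyanoma, Euryion}.
All ingroup taxa share the derived state 'yes' for Character 4; it defines the ingroup but does not resolve relationships within it.
Character 5: derived state 'yes' in Cyanoma, Euryion, and Neoodon only — synapomorphy for {Cyanoma, Euryion, Neoodon}.
Most parsimonious ingroup topology: (((Euryion,Cyanoma),Neoodon),Ophiis).
Euryion and Cyanoma share a more recent common ancestor with each other than either does with Neoodon, so Neoodon is the least closely related of the three.

Neoodon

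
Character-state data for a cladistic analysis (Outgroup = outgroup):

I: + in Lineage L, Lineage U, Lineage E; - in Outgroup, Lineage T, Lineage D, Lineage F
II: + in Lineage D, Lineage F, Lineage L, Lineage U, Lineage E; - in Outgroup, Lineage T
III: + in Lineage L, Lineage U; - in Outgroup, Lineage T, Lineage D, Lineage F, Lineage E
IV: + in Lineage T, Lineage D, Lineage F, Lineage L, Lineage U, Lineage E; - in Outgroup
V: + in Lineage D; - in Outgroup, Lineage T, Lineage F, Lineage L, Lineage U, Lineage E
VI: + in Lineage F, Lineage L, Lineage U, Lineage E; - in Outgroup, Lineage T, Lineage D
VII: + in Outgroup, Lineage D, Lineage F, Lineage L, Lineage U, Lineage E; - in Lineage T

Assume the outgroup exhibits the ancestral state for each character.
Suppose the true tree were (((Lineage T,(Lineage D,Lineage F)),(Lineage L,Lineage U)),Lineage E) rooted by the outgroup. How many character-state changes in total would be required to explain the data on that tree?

Map each character onto (((Lineage T,(Lineage D,Lineage F)),(Lineage L,Lineage U)),Lineage E) (rooted by Outgroup) and count the minimum state changes it requires (Fitch parsimony):
I: 2; II: 2; III: 1; IV: 1; V: 1; VI: 3; VII: 1.
Total tree length = 11.

11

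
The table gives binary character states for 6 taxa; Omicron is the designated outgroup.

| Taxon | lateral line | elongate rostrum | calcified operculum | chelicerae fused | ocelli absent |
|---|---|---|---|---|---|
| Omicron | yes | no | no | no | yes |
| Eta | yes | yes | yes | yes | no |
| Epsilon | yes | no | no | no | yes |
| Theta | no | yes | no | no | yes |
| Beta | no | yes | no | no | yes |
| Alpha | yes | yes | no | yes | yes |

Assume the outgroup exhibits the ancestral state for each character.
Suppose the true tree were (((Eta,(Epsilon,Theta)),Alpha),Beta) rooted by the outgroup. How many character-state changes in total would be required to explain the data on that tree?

Map each character onto (((Eta,(Epsilon,Theta)),Alpha),Beta) (rooted by Omicron) and count the minimum state changes it requires (Fitch parsimony):
lateral line: 2; elongate rostrum: 2; calcified operculum: 1; chelicerae fused: 2; ocelli absent: 1.
Total tree length = 8.

8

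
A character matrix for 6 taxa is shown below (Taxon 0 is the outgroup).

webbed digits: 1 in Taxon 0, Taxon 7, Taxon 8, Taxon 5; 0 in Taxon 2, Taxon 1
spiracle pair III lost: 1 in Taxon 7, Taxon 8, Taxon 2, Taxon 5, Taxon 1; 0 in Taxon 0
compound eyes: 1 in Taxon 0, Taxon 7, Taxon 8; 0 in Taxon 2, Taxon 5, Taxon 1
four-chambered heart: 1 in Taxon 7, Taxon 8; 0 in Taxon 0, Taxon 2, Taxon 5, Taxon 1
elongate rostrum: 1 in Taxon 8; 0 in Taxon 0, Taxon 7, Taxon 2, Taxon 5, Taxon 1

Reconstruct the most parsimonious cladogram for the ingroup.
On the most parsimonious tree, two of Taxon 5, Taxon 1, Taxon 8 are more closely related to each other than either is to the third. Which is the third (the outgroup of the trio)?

Taxon 8

Character polarity is set by the outgroup: the derived state is whichever differs from the outgroup's state, so for webbed digits, compound eyes the derived state is '0', and for the remaining characters it is '1'.
webbed digits: derived state '0' in Taxon 1 and Taxon 2 only — synapomorphy for {Taxon 1, Taxon 2}.
spiracle pair III lost (derived state '1') is shared by all ingroup taxa — unites the whole ingroup.
compound eyes: derived state '0' in Taxon 1, Taxon 2, and Taxon 5 only — synapomorphy for {Taxon 1, Taxon 2, Taxon 5}.
four-chambered heart: derived state '1' in Taxon 7 and Taxon 8 only — synapomorphy for {Taxon 7, Taxon 8}.
elongate rostrum (derived state '1') is unique to Taxon 8 (autapomorphy; uninformative for grouping).
Most parsimonious ingroup topology: ((Taxon 7,Taxon 8),((Taxon 2,Taxon 1),Taxon 5)).
Taxon 1 and Taxon 5 share a more recent common ancestor with each other than either does with Taxon 8, so Taxon 8 is the least closely related of the three.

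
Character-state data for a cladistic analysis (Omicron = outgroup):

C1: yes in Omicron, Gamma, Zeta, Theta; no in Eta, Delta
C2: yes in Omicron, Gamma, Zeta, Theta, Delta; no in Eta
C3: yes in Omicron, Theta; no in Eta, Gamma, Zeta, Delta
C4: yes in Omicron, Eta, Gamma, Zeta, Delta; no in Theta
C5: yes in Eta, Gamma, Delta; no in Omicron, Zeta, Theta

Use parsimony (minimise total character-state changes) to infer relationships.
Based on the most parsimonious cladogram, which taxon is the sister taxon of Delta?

Eta

Character polarity is set by the outgroup: the derived state is whichever differs from the outgroup's state, so for C1, C2, C3, C4 the derived state is 'no', and for the remaining characters it is 'yes'.
C1 (derived state 'no') is shared by Delta and Eta — a synapomorphy uniting that clade.
C2 (derived state 'no') is unique to Eta (autapomorphy; uninformative for grouping).
Only Delta, Eta, Gamma, and Zeta show the derived state 'no' for C3, supporting them as a clade.
C4: derived state 'no' in Theta only — an autapomorphy, so it tells us nothing about relationships among taxa.
C5 (derived state 'yes') is shared by Delta, Eta, and Gamma — a synapomorphy uniting that clade.
Most parsimonious ingroup topology: ((((Eta,Delta),Gamma),Zeta),Theta).
Delta and Eta form a cherry on this tree, so they are sister taxa.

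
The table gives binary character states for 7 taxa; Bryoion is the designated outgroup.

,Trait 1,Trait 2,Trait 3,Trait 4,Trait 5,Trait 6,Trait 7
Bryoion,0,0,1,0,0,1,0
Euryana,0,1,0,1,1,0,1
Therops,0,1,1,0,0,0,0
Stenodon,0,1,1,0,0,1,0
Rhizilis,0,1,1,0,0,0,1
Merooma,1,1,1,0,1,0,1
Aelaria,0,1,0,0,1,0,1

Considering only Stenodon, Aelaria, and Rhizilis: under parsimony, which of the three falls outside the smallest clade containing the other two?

Character polarity is set by the outgroup: the derived state is whichever differs from the outgroup's state, so for Trait 3, Trait 6 the derived state is '0', and for the remaining characters it is '1'.
Trait 1: derived state '1' in Merooma only — an autapomorphy, so it tells us nothing about relationships among taxa.
All ingroup taxa share the derived state '1' for Trait 2; it defines the ingroup but does not resolve relationships within it.
Trait 3: derived state '0' in Aelaria and Euryana only — synapomorphy for {Aelaria, Euryana}.
Trait 4: derived state '1' in Euryana only — an autapomorphy, so it tells us nothing about relationships among taxa.
Trait 5 (derived state '1') is shared by Aelaria, Euryana, and Merooma — a synapomorphy uniting that clade.
Trait 6 (derived state '0') is shared by Aelaria, Euryana, Merooma, Rhizilis, and Therops — a synapomorphy uniting that clade.
Trait 7: derived state '1' in Aelaria, Euryana, Merooma, and Rhizilis only — synapomorphy for {Aelaria, Euryana, Merooma, Rhizilis}.
Most parsimonious ingroup topology: (((((Euryana,Aelaria),Merooma),Rhizilis),Therops),Stenodon).
Rhizilis and Aelaria share a more recent common ancestor with each other than either does with Stenodon, so Stenodon is the least closely related of the three.

Stenodon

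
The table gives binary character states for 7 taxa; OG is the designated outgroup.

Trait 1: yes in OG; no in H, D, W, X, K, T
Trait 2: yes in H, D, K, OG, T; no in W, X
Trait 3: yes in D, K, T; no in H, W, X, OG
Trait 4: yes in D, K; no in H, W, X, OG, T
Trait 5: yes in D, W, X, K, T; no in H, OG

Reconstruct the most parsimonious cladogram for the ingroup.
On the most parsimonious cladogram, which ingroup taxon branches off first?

H

Character polarity is set by the outgroup: the derived state is whichever differs from the outgroup's state, so for Trait 1, Trait 2 the derived state is 'no', and for the remaining characters it is 'yes'.
All ingroup taxa share the derived state 'no' for Trait 1; it defines the ingroup but does not resolve relationships within it.
Trait 2: derived state 'no' in W and X only — synapomorphy for {W, X}.
Trait 3 (derived state 'yes') is shared by D, K, and T — a synapomorphy uniting that clade.
Only D and K show the derived state 'yes' for Trait 4, supporting them as a clade.
Trait 5 (derived state 'yes') is shared by D, K, T, W, and X — a synapomorphy uniting that clade.
Most parsimonious ingroup topology: (((T,(K,D)),(W,X)),H).
H is sister to the clade containing all other ingroup taxa, so it is the earliest-diverging (most basal) ingroup lineage.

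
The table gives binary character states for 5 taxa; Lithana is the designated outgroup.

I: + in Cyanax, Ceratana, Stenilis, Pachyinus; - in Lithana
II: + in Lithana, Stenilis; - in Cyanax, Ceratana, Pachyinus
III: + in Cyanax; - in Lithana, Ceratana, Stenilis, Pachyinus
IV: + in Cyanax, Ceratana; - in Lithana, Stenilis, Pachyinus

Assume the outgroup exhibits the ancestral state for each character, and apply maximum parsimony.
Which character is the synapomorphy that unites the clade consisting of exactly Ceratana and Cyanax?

IV

Character polarity is set by the outgroup: the derived state is whichever differs from the outgroup's state, so for II the derived state is '-', and for the remaining characters it is '+'.
All ingroup taxa share the derived state '+' for I; it defines the ingroup but does not resolve relationships within it.
II: derived state '-' in Ceratana, Cyanax, and Pachyinus only — synapomorphy for {Ceratana, Cyanax, Pachyinus}.
III: derived state '+' in Cyanax only — an autapomorphy, so it tells us nothing about relationships among taxa.
Only Ceratana and Cyanax show the derived state '+' for IV, supporting them as a clade.
Most parsimonious ingroup topology: (((Cyanax,Ceratana),Pachyinus),Stenilis).
The clade {Ceratana, Cyanax} is supported by IV: its derived state '+' occurs in exactly those taxa and in no other taxon (including the outgroup).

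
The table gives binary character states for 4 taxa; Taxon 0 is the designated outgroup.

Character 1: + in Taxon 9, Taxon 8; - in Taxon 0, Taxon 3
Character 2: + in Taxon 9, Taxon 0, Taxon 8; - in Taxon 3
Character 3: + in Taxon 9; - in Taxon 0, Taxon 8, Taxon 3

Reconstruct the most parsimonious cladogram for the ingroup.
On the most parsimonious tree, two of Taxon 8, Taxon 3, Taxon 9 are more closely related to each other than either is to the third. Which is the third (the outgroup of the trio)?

Taxon 3

Character polarity is set by the outgroup: the derived state is whichever differs from the outgroup's state, so for Character 2 the derived state is '-', and for the remaining characters it is '+'.
Character 1 (derived state '+') is shared by Taxon 8 and Taxon 9 — a synapomorphy uniting that clade.
Character 2 (derived state '-') is unique to Taxon 3 (autapomorphy; uninformative for grouping).
Character 3: derived state '+' in Taxon 9 only — an autapomorphy, so it tells us nothing about relationships among taxa.
Most parsimonious ingroup topology: ((Taxon 9,Taxon 8),Taxon 3).
Taxon 8 and Taxon 9 share a more recent common ancestor with each other than either does with Taxon 3, so Taxon 3 is the least closely related of the three.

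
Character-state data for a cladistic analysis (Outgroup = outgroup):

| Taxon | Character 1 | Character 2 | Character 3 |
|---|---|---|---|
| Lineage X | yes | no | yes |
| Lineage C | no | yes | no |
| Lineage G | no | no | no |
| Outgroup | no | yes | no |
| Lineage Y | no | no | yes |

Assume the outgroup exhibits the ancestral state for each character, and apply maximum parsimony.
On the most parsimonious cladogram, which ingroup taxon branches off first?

Lineage C

Character polarity is set by the outgroup: the derived state is whichever differs from the outgroup's state, so for Character 2 the derived state is 'no', and for the remaining characters it is 'yes'.
Character 1: derived state 'yes' in Lineage X only — an autapomorphy, so it tells us nothing about relationships among taxa.
Only Lineage G, Lineage X, and Lineage Y show the derived state 'no' for Character 2, supporting them as a clade.
Character 3 (derived state 'yes') is shared by Lineage X and Lineage Y — a synapomorphy uniting that clade.
Most parsimonious ingroup topology: ((Lineage G,(Lineage X,Lineage Y)),Lineage C).
Lineage C is sister to the clade containing all other ingroup taxa, so it is the earliest-diverging (most basal) ingroup lineage.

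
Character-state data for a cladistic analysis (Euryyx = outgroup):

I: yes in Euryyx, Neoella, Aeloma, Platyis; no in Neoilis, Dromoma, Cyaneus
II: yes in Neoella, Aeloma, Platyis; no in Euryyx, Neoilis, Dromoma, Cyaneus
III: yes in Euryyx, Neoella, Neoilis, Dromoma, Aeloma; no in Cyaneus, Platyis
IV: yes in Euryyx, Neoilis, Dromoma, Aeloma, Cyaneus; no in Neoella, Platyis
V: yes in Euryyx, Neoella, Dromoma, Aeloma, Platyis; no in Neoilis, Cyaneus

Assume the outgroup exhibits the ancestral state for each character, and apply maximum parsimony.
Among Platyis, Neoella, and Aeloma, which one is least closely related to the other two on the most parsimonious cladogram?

Character polarity is set by the outgroup: the derived state is whichever differs from the outgroup's state, so for I, III, IV, V the derived state is 'no', and for the remaining characters it is 'yes'.
I (derived state 'no') is shared by Cyaneus, Dromoma, and Neoilis — a synapomorphy uniting that clade.
II: derived state 'yes' in Aeloma, Neoella, and Platyis only — synapomorphy for {Aeloma, Neoella, Platyis}.
III (state 'no') occurs in Cyaneus and Platyis but conflicts with the nesting implied by the other characters — most parsimoniously interpreted as homoplasy.
IV (derived state 'no') is shared by Neoella and Platyis — a synapomorphy uniting that clade.
V: derived state 'no' in Cyaneus and Neoilis only — synapomorphy for {Cyaneus, Neoilis}.
Most parsimonious ingroup topology: (((Neoella,Platyis),Aeloma),((Neoilis,Cyaneus),Dromoma)).
Platyis and Neoella share a more recent common ancestor with each other than either does with Aeloma, so Aeloma is the least closely related of the three.

Aeloma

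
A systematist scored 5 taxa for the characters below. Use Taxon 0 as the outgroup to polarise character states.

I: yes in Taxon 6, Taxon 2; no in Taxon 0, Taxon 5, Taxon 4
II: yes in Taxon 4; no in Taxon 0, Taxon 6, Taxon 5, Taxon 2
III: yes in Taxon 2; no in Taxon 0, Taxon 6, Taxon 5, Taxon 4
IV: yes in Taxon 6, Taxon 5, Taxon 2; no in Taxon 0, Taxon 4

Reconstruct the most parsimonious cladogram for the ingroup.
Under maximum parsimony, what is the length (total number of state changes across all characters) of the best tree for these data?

The outgroup has state 'no' for every character, so 'yes' is the derived state throughout.
I: derived state 'yes' in Taxon 2 and Taxon 6 only — synapomorphy for {Taxon 2, Taxon 6}.
II (derived state 'yes') is unique to Taxon 4 (autapomorphy; uninformative for grouping).
III: derived state 'yes' in Taxon 2 only — an autapomorphy, so it tells us nothing about relationships among taxa.
IV: derived state 'yes' in Taxon 2, Taxon 5, and Taxon 6 only — synapomorphy for {Taxon 2, Taxon 5, Taxon 6}.
Most parsimonious ingroup topology: (((Taxon 6,Taxon 2),Taxon 5),Taxon 4).
Changes per character on this tree: I: 1; II: 1; III: 1; IV: 1.
Total = 4.

4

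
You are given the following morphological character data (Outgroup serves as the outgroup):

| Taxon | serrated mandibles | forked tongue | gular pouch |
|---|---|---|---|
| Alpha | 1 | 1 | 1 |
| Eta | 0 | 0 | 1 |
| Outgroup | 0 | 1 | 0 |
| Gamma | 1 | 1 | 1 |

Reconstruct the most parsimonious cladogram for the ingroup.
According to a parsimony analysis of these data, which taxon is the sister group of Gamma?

Alpha

Character polarity is set by the outgroup: the derived state is whichever differs from the outgroup's state, so for forked tongue the derived state is '0', and for the remaining characters it is '1'.
Only Alpha and Gamma show the derived state '1' for serrated mandibles, supporting them as a clade.
forked tongue: derived state '0' in Eta only — an autapomorphy, so it tells us nothing about relationships among taxa.
gular pouch (derived state '1') is shared by all ingroup taxa — unites the whole ingroup.
Most parsimonious ingroup topology: (Eta,(Gamma,Alpha)).
Gamma and Alpha form a cherry on this tree, so they are sister taxa.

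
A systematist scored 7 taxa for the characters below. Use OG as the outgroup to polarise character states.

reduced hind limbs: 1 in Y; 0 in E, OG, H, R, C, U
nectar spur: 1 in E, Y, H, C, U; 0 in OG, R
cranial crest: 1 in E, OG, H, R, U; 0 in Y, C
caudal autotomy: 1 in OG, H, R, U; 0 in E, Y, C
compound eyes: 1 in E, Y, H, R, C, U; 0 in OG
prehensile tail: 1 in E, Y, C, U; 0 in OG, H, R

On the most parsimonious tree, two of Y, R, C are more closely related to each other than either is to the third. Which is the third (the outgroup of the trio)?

Character polarity is set by the outgroup: the derived state is whichever differs from the outgroup's state, so for cranial crest, caudal autotomy the derived state is '0', and for the remaining characters it is '1'.
reduced hind limbs (derived state '1') is unique to Y (autapomorphy; uninformative for grouping).
nectar spur (derived state '1') is shared by C, E, H, U, and Y — a synapomorphy uniting that clade.
cranial crest (derived state '0') is shared by C and Y — a synapomorphy uniting that clade.
caudal autotomy (derived state '0') is shared by C, E, and Y — a synapomorphy uniting that clade.
compound eyes (derived state '1') is shared by all ingroup taxa — unites the whole ingroup.
Only C, E, U, and Y show the derived state '1' for prehensile tail, supporting them as a clade.
Most parsimonious ingroup topology: ((H,((E,(Y,C)),U)),R).
Y and C share a more recent common ancestor with each other than either does with R, so R is the least closely related of the three.

R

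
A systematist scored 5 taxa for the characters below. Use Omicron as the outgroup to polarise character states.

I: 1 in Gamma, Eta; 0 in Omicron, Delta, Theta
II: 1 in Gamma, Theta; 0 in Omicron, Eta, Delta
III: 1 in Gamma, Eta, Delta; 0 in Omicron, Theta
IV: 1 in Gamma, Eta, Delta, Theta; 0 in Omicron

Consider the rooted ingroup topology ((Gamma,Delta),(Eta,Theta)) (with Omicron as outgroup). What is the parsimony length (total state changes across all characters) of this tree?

7

Map each character onto ((Gamma,Delta),(Eta,Theta)) (rooted by Omicron) and count the minimum state changes it requires (Fitch parsimony):
I: 2; II: 2; III: 2; IV: 1.
Total tree length = 7.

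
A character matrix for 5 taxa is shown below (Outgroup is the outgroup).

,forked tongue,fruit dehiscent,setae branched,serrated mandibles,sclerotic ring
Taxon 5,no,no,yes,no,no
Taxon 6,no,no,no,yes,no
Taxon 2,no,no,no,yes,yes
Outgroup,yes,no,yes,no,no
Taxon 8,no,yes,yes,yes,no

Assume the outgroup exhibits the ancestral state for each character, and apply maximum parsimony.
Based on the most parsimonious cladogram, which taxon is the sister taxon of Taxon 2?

Character polarity is set by the outgroup: the derived state is whichever differs from the outgroup's state, so for forked tongue, setae branched the derived state is 'no', and for the remaining characters it is 'yes'.
forked tongue (derived state 'no') is shared by all ingroup taxa — unites the whole ingroup.
fruit dehiscent: derived state 'yes' in Taxon 8 only — an autapomorphy, so it tells us nothing about relationships among taxa.
setae branched: derived state 'no' in Taxon 2 and Taxon 6 only — synapomorphy for {Taxon 2, Taxon 6}.
serrated mandibles: derived state 'yes' in Taxon 2, Taxon 6, and Taxon 8 only — synapomorphy for {Taxon 2, Taxon 6, Taxon 8}.
sclerotic ring: derived state 'yes' in Taxon 2 only — an autapomorphy, so it tells us nothing about relationships among taxa.
Most parsimonious ingroup topology: ((Taxon 8,(Taxon 6,Taxon 2)),Taxon 5).
Taxon 2 and Taxon 6 form a cherry on this tree, so they are sister taxa.

Taxon 6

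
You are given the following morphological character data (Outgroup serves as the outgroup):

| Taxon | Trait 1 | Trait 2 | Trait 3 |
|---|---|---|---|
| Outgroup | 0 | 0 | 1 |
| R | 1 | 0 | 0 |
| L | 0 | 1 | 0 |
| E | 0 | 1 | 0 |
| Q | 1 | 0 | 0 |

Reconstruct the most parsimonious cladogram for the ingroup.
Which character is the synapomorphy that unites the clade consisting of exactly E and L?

Trait 2

Character polarity is set by the outgroup: the derived state is whichever differs from the outgroup's state, so for Trait 3 the derived state is '0', and for the remaining characters it is '1'.
Trait 1: derived state '1' in Q and R only — synapomorphy for {Q, R}.
Trait 2 (derived state '1') is shared by E and L — a synapomorphy uniting that clade.
Trait 3 (derived state '0') is shared by all ingroup taxa — unites the whole ingroup.
Most parsimonious ingroup topology: ((R,Q),(L,E)).
The clade {E, L} is supported by Trait 2: its derived state '1' occurs in exactly those taxa and in no other taxon (including the outgroup).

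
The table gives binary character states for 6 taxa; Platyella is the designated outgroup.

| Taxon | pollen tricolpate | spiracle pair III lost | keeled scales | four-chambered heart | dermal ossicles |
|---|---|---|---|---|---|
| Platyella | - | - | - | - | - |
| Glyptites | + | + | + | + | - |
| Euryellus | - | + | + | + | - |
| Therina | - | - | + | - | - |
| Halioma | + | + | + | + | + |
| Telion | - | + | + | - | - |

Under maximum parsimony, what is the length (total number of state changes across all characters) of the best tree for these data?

5

The outgroup has state '-' for every character, so '+' is the derived state throughout.
pollen tricolpate: derived state '+' in Glyptites and Halioma only — synapomorphy for {Glyptites, Halioma}.
Only Euryellus, Glyptites, Halioma, and Telion show the derived state '+' for spiracle pair III lost, supporting them as a clade.
All ingroup taxa share the derived state '+' for keeled scales; it defines the ingroup but does not resolve relationships within it.
Only Euryellus, Glyptites, and Halioma show the derived state '+' for four-chambered heart, supporting them as a clade.
dermal ossicles: derived state '+' in Halioma only — an autapomorphy, so it tells us nothing about relationships among taxa.
Most parsimonious ingroup topology: ((((Glyptites,Halioma),Euryellus),Telion),Therina).
Changes per character on this tree: pollen tricolpate: 1; spiracle pair III lost: 1; keeled scales: 1; four-chambered heart: 1; dermal ossicles: 1.
Total = 5.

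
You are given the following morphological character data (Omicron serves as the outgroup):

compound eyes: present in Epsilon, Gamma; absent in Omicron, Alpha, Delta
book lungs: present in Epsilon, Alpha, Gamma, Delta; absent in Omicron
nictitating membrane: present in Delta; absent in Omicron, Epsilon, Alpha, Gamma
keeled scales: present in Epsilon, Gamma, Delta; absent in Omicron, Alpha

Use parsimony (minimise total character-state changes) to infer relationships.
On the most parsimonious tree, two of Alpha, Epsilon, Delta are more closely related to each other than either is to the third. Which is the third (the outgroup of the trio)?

Alpha

The outgroup has state 'absent' for every character, so 'present' is the derived state throughout.
compound eyes: derived state 'present' in Epsilon and Gamma only — synapomorphy for {Epsilon, Gamma}.
All ingroup taxa share the derived state 'present' for book lungs; it defines the ingroup but does not resolve relationships within it.
nictitating membrane: derived state 'present' in Delta only — an autapomorphy, so it tells us nothing about relationships among taxa.
keeled scales: derived state 'present' in Delta, Epsilon, and Gamma only — synapomorphy for {Delta, Epsilon, Gamma}.
Most parsimonious ingroup topology: (((Epsilon,Gamma),Delta),Alpha).
Delta and Epsilon share a more recent common ancestor with each other than either does with Alpha, so Alpha is the least closely related of the three.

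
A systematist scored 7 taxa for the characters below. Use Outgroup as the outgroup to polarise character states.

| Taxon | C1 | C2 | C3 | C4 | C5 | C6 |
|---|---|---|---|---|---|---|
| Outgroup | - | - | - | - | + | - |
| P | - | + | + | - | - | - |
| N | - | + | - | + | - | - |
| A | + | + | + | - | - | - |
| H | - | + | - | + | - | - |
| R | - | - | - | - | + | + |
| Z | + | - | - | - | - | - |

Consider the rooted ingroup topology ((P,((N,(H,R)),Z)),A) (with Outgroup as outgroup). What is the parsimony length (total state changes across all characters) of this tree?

Map each character onto ((P,((N,(H,R)),Z)),A) (rooted by Outgroup) and count the minimum state changes it requires (Fitch parsimony):
C1: 2; C2: 3; C3: 2; C4: 2; C5: 2; C6: 1.
Total tree length = 12.

12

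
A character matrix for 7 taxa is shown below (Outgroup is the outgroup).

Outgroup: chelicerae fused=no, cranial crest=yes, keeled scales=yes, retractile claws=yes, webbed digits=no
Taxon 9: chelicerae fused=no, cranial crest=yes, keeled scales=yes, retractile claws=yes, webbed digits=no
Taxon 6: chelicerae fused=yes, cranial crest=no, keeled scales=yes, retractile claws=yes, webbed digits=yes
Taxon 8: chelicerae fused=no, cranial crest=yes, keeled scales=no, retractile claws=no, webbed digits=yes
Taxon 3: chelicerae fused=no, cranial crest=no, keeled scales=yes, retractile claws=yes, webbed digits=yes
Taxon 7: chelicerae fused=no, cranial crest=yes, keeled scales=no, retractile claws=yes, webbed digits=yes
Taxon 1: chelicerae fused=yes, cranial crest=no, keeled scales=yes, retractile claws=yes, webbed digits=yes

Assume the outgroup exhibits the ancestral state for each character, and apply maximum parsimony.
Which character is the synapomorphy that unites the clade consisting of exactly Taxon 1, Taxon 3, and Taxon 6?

Character polarity is set by the outgroup: the derived state is whichever differs from the outgroup's state, so for cranial crest, keeled scales, retractile claws the derived state is 'no', and for the remaining characters it is 'yes'.
chelicerae fused: derived state 'yes' in Taxon 1 and Taxon 6 only — synapomorphy for {Taxon 1, Taxon 6}.
cranial crest: derived state 'no' in Taxon 1, Taxon 3, and Taxon 6 only — synapomorphy for {Taxon 1, Taxon 3, Taxon 6}.
keeled scales (derived state 'no') is shared by Taxon 7 and Taxon 8 — a synapomorphy uniting that clade.
retractile claws (derived state 'no') is unique to Taxon 8 (autapomorphy; uninformative for grouping).
webbed digits (derived state 'yes') is shared by Taxon 1, Taxon 3, Taxon 6, Taxon 7, and Taxon 8 — a synapomorphy uniting that clade.
Most parsimonious ingroup topology: (Taxon 9,(((Taxon 6,Taxon 1),Taxon 3),(Taxon 8,Taxon 7))).
The clade {Taxon 1, Taxon 3, Taxon 6} is supported by cranial crest: its derived state 'no' occurs in exactly those taxa and in no other taxon (including the outgroup).

cranial crest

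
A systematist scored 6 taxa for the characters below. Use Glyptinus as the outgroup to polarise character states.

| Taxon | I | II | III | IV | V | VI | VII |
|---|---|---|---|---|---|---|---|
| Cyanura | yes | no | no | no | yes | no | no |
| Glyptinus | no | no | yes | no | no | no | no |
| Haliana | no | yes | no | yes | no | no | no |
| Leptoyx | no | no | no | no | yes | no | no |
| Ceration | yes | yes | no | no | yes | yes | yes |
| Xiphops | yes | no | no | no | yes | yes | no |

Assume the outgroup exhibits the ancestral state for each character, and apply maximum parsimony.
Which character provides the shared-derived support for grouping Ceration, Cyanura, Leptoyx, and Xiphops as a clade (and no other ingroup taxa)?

V

Character polarity is set by the outgroup: the derived state is whichever differs from the outgroup's state, so for III the derived state is 'no', and for the remaining characters it is 'yes'.
I (derived state 'yes') is shared by Ceration, Cyanura, and Xiphops — a synapomorphy uniting that clade.
II groups Ceration and Haliana, which is incompatible with the clades supported by the remaining characters; treating it as convergent (homoplasy) costs fewer steps than any alternative tree.
III (derived state 'no') is shared by all ingroup taxa — unites the whole ingroup.
IV (derived state 'yes') is unique to Haliana (autapomorphy; uninformative for grouping).
Only Ceration, Cyanura, Leptoyx, and Xiphops show the derived state 'yes' for V, supporting them as a clade.
VI: derived state 'yes' in Ceration and Xiphops only — synapomorphy for {Ceration, Xiphops}.
VII (derived state 'yes') is unique to Ceration (autapomorphy; uninformative for grouping).
Most parsimonious ingroup topology: ((Leptoyx,((Ceration,Xiphops),Cyanura)),Haliana).
The clade {Ceration, Cyanura, Leptoyx, Xiphops} is supported by V: its derived state 'yes' occurs in exactly those taxa and in no other taxon (including the outgroup).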